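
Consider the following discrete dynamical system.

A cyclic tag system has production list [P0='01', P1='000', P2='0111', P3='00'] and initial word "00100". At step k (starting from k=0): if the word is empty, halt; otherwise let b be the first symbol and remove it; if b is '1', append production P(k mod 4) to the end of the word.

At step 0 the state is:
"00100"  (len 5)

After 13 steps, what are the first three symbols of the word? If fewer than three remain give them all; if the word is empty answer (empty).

000

[0] "00100"  (len 5)
[1] "0100"  (len 4)
[2] "100"  (len 3)
[3] "000111"  (len 6)
[4] "00111"  (len 5)
[5] "0111"  (len 4)
[6] "111"  (len 3)
[7] "110111"  (len 6)
[8] "1011100"  (len 7)
[9] "01110001"  (len 8)
[10] "1110001"  (len 7)
[11] "1100010111"  (len 10)
[12] "10001011100"  (len 11)
[13] "000101110001"  (len 12)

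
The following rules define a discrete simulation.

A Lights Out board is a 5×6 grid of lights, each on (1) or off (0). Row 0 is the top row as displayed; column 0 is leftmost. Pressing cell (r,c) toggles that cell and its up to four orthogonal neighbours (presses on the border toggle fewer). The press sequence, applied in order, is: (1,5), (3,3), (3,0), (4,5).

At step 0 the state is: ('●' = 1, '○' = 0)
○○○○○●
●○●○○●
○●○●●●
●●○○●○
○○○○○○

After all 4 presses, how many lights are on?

k=0  ○○○○○●
●○●○○●
○●○●●●
●●○○●○
○○○○○○
k=1  ○○○○○○
●○●○●○
○●○●●○
●●○○●○
○○○○○○
k=2  ○○○○○○
●○●○●○
○●○○●○
●●●●○○
○○○●○○
k=3  ○○○○○○
●○●○●○
●●○○●○
○○●●○○
●○○●○○
k=4  ○○○○○○
●○●○●○
●●○○●○
○○●●○●
●○○●●●

13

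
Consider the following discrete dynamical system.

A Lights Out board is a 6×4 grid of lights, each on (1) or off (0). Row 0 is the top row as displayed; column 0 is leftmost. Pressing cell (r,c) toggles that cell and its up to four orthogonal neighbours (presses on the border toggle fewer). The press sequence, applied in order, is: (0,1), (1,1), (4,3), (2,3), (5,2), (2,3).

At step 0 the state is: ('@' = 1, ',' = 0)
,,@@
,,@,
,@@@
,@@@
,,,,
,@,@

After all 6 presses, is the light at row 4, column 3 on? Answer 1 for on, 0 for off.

1

step 0: ,,@@
,,@,
,@@@
,@@@
,,,,
,@,@
step 1: @@,@
,@@,
,@@@
,@@@
,,,,
,@,@
step 2: @,,@
@,,,
,,@@
,@@@
,,,,
,@,@
step 3: @,,@
@,,,
,,@@
,@@,
,,@@
,@,,
step 4: @,,@
@,,@
,,,,
,@@@
,,@@
,@,,
step 5: @,,@
@,,@
,,,,
,@@@
,,,@
,,@@
step 6: @,,@
@,,,
,,@@
,@@,
,,,@
,,@@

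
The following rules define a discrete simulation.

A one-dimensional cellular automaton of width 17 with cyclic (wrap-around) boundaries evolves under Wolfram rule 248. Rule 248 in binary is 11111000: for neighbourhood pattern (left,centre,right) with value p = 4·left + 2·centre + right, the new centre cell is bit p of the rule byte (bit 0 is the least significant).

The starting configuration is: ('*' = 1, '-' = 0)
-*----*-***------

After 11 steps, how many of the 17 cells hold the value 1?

k=0  -*----*-***------
k=1  --*----*****-----
k=2  ---*---******----
k=3  ----*--*******---
k=4  -----*-********--
k=5  ------**********-
k=6  ------***********
k=7  *-----***********
k=8  **----***********
k=9  ***---***********
k=10  ****--***********
k=11  *****-***********

16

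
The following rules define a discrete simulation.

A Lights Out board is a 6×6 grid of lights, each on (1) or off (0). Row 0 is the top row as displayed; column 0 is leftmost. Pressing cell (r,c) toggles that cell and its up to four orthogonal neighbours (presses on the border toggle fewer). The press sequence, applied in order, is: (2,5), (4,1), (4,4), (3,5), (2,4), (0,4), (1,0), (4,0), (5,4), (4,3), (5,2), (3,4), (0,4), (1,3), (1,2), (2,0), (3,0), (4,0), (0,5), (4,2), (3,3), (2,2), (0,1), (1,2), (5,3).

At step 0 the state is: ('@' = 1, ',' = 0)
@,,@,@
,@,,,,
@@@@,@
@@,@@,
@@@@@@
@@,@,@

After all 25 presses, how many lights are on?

gen 0: @,,@,@
,@,,,,
@@@@,@
@@,@@,
@@@@@@
@@,@,@
gen 1: @,,@,@
,@,,,@
@@@@@,
@@,@@@
@@@@@@
@@,@,@
gen 2: @,,@,@
,@,,,@
@@@@@,
@,,@@@
,,,@@@
@,,@,@
gen 3: @,,@,@
,@,,,@
@@@@@,
@,,@,@
,,,,,,
@,,@@@
gen 4: @,,@,@
,@,,,@
@@@@@@
@,,@@,
,,,,,@
@,,@@@
gen 5: @,,@,@
,@,,@@
@@@,,,
@,,@,,
,,,,,@
@,,@@@
gen 6: @,,,@,
,@,,,@
@@@,,,
@,,@,,
,,,,,@
@,,@@@
gen 7: ,,,,@,
@,,,,@
,@@,,,
@,,@,,
,,,,,@
@,,@@@
gen 8: ,,,,@,
@,,,,@
,@@,,,
,,,@,,
@@,,,@
,,,@@@
gen 9: ,,,,@,
@,,,,@
,@@,,,
,,,@,,
@@,,@@
,,,,,,
gen 10: ,,,,@,
@,,,,@
,@@,,,
,,,,,,
@@@@,@
,,,@,,
gen 11: ,,,,@,
@,,,,@
,@@,,,
,,,,,,
@@,@,@
,@@,,,
gen 12: ,,,,@,
@,,,,@
,@@,@,
,,,@@@
@@,@@@
,@@,,,
gen 13: ,,,@,@
@,,,@@
,@@,@,
,,,@@@
@@,@@@
,@@,,,
gen 14: ,,,,,@
@,@@,@
,@@@@,
,,,@@@
@@,@@@
,@@,,,
gen 15: ,,@,,@
@@,,,@
,@,@@,
,,,@@@
@@,@@@
,@@,,,
gen 16: ,,@,,@
,@,,,@
@,,@@,
@,,@@@
@@,@@@
,@@,,,
gen 17: ,,@,,@
,@,,,@
,,,@@,
,@,@@@
,@,@@@
,@@,,,
gen 18: ,,@,,@
,@,,,@
,,,@@,
@@,@@@
@,,@@@
@@@,,,
gen 19: ,,@,@,
,@,,,,
,,,@@,
@@,@@@
@,,@@@
@@@,,,
gen 20: ,,@,@,
,@,,,,
,,,@@,
@@@@@@
@@@,@@
@@,,,,
gen 21: ,,@,@,
,@,,,,
,,,,@,
@@,,,@
@@@@@@
@@,,,,
gen 22: ,,@,@,
,@@,,,
,@@@@,
@@@,,@
@@@@@@
@@,,,,
gen 23: @@,,@,
,,@,,,
,@@@@,
@@@,,@
@@@@@@
@@,,,,
gen 24: @@@,@,
,@,@,,
,@,@@,
@@@,,@
@@@@@@
@@,,,,
gen 25: @@@,@,
,@,@,,
,@,@@,
@@@,,@
@@@,@@
@@@@@,

23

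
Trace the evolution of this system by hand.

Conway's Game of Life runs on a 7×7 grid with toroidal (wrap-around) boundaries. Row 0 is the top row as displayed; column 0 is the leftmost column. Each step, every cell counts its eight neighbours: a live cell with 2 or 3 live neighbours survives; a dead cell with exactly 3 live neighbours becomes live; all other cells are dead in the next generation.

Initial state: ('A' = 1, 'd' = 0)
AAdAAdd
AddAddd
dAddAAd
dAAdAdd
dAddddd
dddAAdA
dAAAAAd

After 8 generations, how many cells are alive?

[0] AAdAAdd
AddAddd
dAddAAd
dAAdAdd
dAddddd
dddAAdA
dAAAAAd
[1] AddddAA
AddAdAA
AAddAAd
AAAAAAd
AAddAAd
AAddddd
dAddddA
[2] dAddAdd
ddddddd
ddddddd
ddddddd
dddddAd
ddAddAd
dAdddAd
[3] ddddddd
ddddddd
ddddddd
ddddddd
ddddddd
ddddAAA
dAAdAAd
[4] ddddddd
ddddddd
ddddddd
ddddddd
dddddAd
dddAAdA
dddAAdA
[5] ddddddd
ddddddd
ddddddd
ddddddd
ddddAAd
dddAddA
dddAAdd
[6] ddddddd
ddddddd
ddddddd
ddddddd
ddddAAd
dddAddd
dddAAdd
[7] ddddddd
ddddddd
ddddddd
ddddddd
ddddAdd
dddAdAd
dddAAdd
[8] ddddddd
ddddddd
ddddddd
ddddddd
ddddAdd
dddAdAd
dddAAdd

5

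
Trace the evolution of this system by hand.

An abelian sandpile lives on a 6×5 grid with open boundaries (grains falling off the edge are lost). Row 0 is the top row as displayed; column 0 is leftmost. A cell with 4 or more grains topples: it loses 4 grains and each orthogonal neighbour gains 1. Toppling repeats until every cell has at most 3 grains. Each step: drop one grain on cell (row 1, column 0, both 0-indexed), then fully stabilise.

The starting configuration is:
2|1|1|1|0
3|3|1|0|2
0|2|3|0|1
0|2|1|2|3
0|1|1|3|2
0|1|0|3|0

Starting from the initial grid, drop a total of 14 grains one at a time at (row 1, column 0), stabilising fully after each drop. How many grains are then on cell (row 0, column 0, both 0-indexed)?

k=0  2|1|1|1|0
3|3|1|0|2
0|2|3|0|1
0|2|1|2|3
0|1|1|3|2
0|1|0|3|0
k=1  3|2|1|1|0
1|0|2|0|2
1|3|3|0|1
0|2|1|2|3
0|1|1|3|2
0|1|0|3|0
k=2  3|2|1|1|0
2|0|2|0|2
1|3|3|0|1
0|2|1|2|3
0|1|1|3|2
0|1|0|3|0
k=3  3|2|1|1|0
3|0|2|0|2
1|3|3|0|1
0|2|1|2|3
0|1|1|3|2
0|1|0|3|0
k=4  0|3|1|1|0
1|1|2|0|2
2|3|3|0|1
0|2|1|2|3
0|1|1|3|2
0|1|0|3|0
k=5  0|3|1|1|0
2|1|2|0|2
2|3|3|0|1
0|2|1|2|3
0|1|1|3|2
0|1|0|3|0
k=6  0|3|1|1|0
3|1|2|0|2
2|3|3|0|1
0|2|1|2|3
0|1|1|3|2
0|1|0|3|0
k=7  1|3|1|1|0
0|2|2|0|2
3|3|3|0|1
0|2|1|2|3
0|1|1|3|2
0|1|0|3|0
k=8  1|3|1|1|0
1|2|2|0|2
3|3|3|0|1
0|2|1|2|3
0|1|1|3|2
0|1|0|3|0
k=9  1|3|1|1|0
2|2|2|0|2
3|3|3|0|1
0|2|1|2|3
0|1|1|3|2
0|1|0|3|0
k=10  1|3|1|1|0
3|2|2|0|2
3|3|3|0|1
0|2|1|2|3
0|1|1|3|2
0|1|0|3|0
k=11  3|0|3|1|0
2|2|0|1|2
1|2|1|1|1
1|3|2|2|3
0|1|1|3|2
0|1|0|3|0
k=12  3|0|3|1|0
3|2|0|1|2
1|2|1|1|1
1|3|2|2|3
0|1|1|3|2
0|1|0|3|0
k=13  0|1|3|1|0
1|3|0|1|2
2|2|1|1|1
1|3|2|2|3
0|1|1|3|2
0|1|0|3|0
k=14  0|1|3|1|0
2|3|0|1|2
2|2|1|1|1
1|3|2|2|3
0|1|1|3|2
0|1|0|3|0

0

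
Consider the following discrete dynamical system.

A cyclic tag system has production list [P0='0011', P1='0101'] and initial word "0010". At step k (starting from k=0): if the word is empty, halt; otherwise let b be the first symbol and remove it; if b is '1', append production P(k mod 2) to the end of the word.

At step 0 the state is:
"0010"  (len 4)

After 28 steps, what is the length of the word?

28

[0] "0010"  (len 4)
[1] "010"  (len 3)
[2] "10"  (len 2)
[3] "00011"  (len 5)
[4] "0011"  (len 4)
[5] "011"  (len 3)
[6] "11"  (len 2)
[7] "10011"  (len 5)
[8] "00110101"  (len 8)
[9] "0110101"  (len 7)
[10] "110101"  (len 6)
[11] "101010011"  (len 9)
[12] "010100110101"  (len 12)
[13] "10100110101"  (len 11)
[14] "01001101010101"  (len 14)
[15] "1001101010101"  (len 13)
[16] "0011010101010101"  (len 16)
[17] "011010101010101"  (len 15)
[18] "11010101010101"  (len 14)
[19] "10101010101010011"  (len 17)
[20] "01010101010100110101"  (len 20)
[21] "1010101010100110101"  (len 19)
[22] "0101010101001101010101"  (len 22)
[23] "101010101001101010101"  (len 21)
[24] "010101010011010101010101"  (len 24)
[25] "10101010011010101010101"  (len 23)
[26] "01010100110101010101010101"  (len 26)
[27] "1010100110101010101010101"  (len 25)
[28] "0101001101010101010101010101"  (len 28)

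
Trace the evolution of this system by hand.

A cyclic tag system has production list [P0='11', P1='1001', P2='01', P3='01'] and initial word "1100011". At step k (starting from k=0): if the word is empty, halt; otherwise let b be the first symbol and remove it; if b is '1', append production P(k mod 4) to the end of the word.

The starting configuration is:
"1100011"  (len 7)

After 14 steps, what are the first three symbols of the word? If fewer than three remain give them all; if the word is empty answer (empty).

001

step 0: "1100011"  (len 7)
step 1: "10001111"  (len 8)
step 2: "00011111001"  (len 11)
step 3: "0011111001"  (len 10)
step 4: "011111001"  (len 9)
step 5: "11111001"  (len 8)
step 6: "11110011001"  (len 11)
step 7: "111001100101"  (len 12)
step 8: "1100110010101"  (len 13)
step 9: "10011001010111"  (len 14)
step 10: "00110010101111001"  (len 17)
step 11: "0110010101111001"  (len 16)
step 12: "110010101111001"  (len 15)
step 13: "1001010111100111"  (len 16)
step 14: "0010101111001111001"  (len 19)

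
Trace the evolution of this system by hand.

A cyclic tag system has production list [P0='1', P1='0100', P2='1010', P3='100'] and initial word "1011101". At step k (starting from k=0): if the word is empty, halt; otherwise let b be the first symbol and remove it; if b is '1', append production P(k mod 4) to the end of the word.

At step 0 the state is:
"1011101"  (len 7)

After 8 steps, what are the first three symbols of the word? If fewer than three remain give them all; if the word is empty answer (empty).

0) "1011101"  (len 7)
1) "0111011"  (len 7)
2) "111011"  (len 6)
3) "110111010"  (len 9)
4) "10111010100"  (len 11)
5) "01110101001"  (len 11)
6) "1110101001"  (len 10)
7) "1101010011010"  (len 13)
8) "101010011010100"  (len 15)

101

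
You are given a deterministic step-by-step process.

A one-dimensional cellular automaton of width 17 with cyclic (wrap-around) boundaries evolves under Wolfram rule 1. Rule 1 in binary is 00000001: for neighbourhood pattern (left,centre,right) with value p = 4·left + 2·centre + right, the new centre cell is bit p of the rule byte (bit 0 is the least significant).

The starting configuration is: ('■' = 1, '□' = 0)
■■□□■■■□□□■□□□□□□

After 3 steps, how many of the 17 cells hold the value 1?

5

gen 0: ■■□□■■■□□□■□□□□□□
gen 1: □□□□□□□□■□□□■■■■□
gen 2: ■■■■■■■□□□■□□□□□□
gen 3: □□□□□□□□■□□□■■■■□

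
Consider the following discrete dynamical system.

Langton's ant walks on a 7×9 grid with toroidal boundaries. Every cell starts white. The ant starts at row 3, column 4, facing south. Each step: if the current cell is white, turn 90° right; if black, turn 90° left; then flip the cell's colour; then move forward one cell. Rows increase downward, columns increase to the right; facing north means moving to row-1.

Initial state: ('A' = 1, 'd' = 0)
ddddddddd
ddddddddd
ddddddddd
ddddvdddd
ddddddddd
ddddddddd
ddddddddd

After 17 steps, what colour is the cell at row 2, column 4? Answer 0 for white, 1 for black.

[0] ddddddddd
ddddddddd
ddddddddd
ddddvdddd
ddddddddd
ddddddddd
ddddddddd
[1] ddddddddd
ddddddddd
ddddddddd
ddd<Adddd
ddddddddd
ddddddddd
ddddddddd
[2] ddddddddd
ddddddddd
ddd^ddddd
dddAAdddd
ddddddddd
ddddddddd
ddddddddd
[3] ddddddddd
ddddddddd
dddA>dddd
dddAAdddd
ddddddddd
ddddddddd
ddddddddd
[4] ddddddddd
ddddddddd
dddAAdddd
dddAvdddd
ddddddddd
ddddddddd
ddddddddd
[5] ddddddddd
ddddddddd
dddAAdddd
dddAd>ddd
ddddddddd
ddddddddd
ddddddddd
[6] ddddddddd
ddddddddd
dddAAdddd
dddAdAddd
dddddvddd
ddddddddd
ddddddddd
[7] ddddddddd
ddddddddd
dddAAdddd
dddAdAddd
dddd<Addd
ddddddddd
ddddddddd
[8] ddddddddd
ddddddddd
dddAAdddd
dddA^Addd
ddddAAddd
ddddddddd
ddddddddd
[9] ddddddddd
ddddddddd
dddAAdddd
dddAA>ddd
ddddAAddd
ddddddddd
ddddddddd
[10] ddddddddd
ddddddddd
dddAA^ddd
dddAAdddd
ddddAAddd
ddddddddd
ddddddddd
[11] ddddddddd
ddddddddd
dddAAA>dd
dddAAdddd
ddddAAddd
ddddddddd
ddddddddd
[12] ddddddddd
ddddddddd
dddAAAAdd
dddAAdvdd
ddddAAddd
ddddddddd
ddddddddd
[13] ddddddddd
ddddddddd
dddAAAAdd
dddAA<Add
ddddAAddd
ddddddddd
ddddddddd
[14] ddddddddd
ddddddddd
dddAA^Add
dddAAAAdd
ddddAAddd
ddddddddd
ddddddddd
[15] ddddddddd
ddddddddd
dddA<dAdd
dddAAAAdd
ddddAAddd
ddddddddd
ddddddddd
[16] ddddddddd
ddddddddd
dddAddAdd
dddAvAAdd
ddddAAddd
ddddddddd
ddddddddd
[17] ddddddddd
ddddddddd
dddAddAdd
dddAd>Add
ddddAAddd
ddddddddd
ddddddddd

0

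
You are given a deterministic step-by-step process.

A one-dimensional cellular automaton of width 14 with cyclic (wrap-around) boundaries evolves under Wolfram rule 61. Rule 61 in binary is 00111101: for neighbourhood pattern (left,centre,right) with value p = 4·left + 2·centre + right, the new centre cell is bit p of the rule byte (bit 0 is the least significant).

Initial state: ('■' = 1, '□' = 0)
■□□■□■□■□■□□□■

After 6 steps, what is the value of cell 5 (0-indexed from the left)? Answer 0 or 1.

t=0: ■□□■□■□■□■□□□■
t=1: □■□■■■■■■■■■□■
t=2: ■■■■□□□□□□□□■■
t=3: □□□□■■■■■■■□■□
t=4: ■■■□■□□□□□□■■■
t=5: □□□■■■■■■■□■□□
t=6: ■■□■□□□□□□■■■■

0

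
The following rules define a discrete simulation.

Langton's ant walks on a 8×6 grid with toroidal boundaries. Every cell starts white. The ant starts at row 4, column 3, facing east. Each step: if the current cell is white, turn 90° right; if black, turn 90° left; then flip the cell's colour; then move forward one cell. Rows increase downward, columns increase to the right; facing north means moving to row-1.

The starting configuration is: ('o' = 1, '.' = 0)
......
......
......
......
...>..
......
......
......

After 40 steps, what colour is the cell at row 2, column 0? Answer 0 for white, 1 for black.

0) ......
......
......
......
...>..
......
......
......
1) ......
......
......
......
...o..
...v..
......
......
2) ......
......
......
......
...o..
..<o..
......
......
3) ......
......
......
......
..^o..
..oo..
......
......
4) ......
......
......
......
..o>..
..oo..
......
......
5) ......
......
......
...^..
..o...
..oo..
......
......
6) ......
......
......
...o>.
..o...
..oo..
......
......
7) ......
......
......
...oo.
..o.v.
..oo..
......
......
8) ......
......
......
...oo.
..o<o.
..oo..
......
......
9) ......
......
......
...^o.
..ooo.
..oo..
......
......
10) ......
......
......
..<.o.
..ooo.
..oo..
......
......
11) ......
......
..^...
..o.o.
..ooo.
..oo..
......
......
12) ......
......
..o>..
..o.o.
..ooo.
..oo..
......
......
13) ......
......
..oo..
..ovo.
..ooo.
..oo..
......
......
14) ......
......
..oo..
..<oo.
..ooo.
..oo..
......
......
15) ......
......
..oo..
...oo.
..voo.
..oo..
......
......
16) ......
......
..oo..
...oo.
...>o.
..oo..
......
......
17) ......
......
..oo..
...^o.
....o.
..oo..
......
......
18) ......
......
..oo..
..<.o.
....o.
..oo..
......
......
19) ......
......
..^o..
..o.o.
....o.
..oo..
......
......
20) ......
......
.<.o..
..o.o.
....o.
..oo..
......
......
21) ......
.^....
.o.o..
..o.o.
....o.
..oo..
......
......
22) ......
.o>...
.o.o..
..o.o.
....o.
..oo..
......
......
23) ......
.oo...
.ovo..
..o.o.
....o.
..oo..
......
......
24) ......
.oo...
.<oo..
..o.o.
....o.
..oo..
......
......
25) ......
.oo...
..oo..
.vo.o.
....o.
..oo..
......
......
26) ......
.oo...
..oo..
<oo.o.
....o.
..oo..
......
......
27) ......
.oo...
^.oo..
ooo.o.
....o.
..oo..
......
......
28) ......
.oo...
o>oo..
ooo.o.
....o.
..oo..
......
......
29) ......
.oo...
oooo..
ovo.o.
....o.
..oo..
......
......
30) ......
.oo...
oooo..
o.>.o.
....o.
..oo..
......
......
31) ......
.oo...
oo^o..
o...o.
....o.
..oo..
......
......
32) ......
.oo...
o<.o..
o...o.
....o.
..oo..
......
......
33) ......
.oo...
o..o..
ov..o.
....o.
..oo..
......
......
34) ......
.oo...
o..o..
<o..o.
....o.
..oo..
......
......
35) ......
.oo...
o..o..
.o..o.
v...o.
..oo..
......
......
36) ......
.oo...
o..o..
.o..o.
o...o<
..oo..
......
......
37) ......
.oo...
o..o..
.o..o^
o...oo
..oo..
......
......
38) ......
.oo...
o..o..
>o..oo
o...oo
..oo..
......
......
39) ......
.oo...
o..o..
oo..oo
v...oo
..oo..
......
......
40) ......
.oo...
o..o..
oo..oo
.>..oo
..oo..
......
......

1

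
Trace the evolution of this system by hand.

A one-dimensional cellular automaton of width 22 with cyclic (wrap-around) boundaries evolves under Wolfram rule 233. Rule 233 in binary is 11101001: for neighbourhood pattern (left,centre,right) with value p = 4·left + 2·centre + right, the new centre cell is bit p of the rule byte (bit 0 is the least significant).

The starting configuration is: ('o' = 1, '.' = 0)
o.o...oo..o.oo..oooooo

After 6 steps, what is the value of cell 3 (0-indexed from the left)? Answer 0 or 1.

1

[0] o.o...oo..o.oo..oooooo
[1] oo..o.oo...ooo..oooooo
[2] oo...ooo.o.ooo..oooooo
[3] oo.o.oooo.oooo..oooooo
[4] ooo.oooooooooo..oooooo
[5] oooooooooooooo..oooooo
[6] oooooooooooooo..oooooo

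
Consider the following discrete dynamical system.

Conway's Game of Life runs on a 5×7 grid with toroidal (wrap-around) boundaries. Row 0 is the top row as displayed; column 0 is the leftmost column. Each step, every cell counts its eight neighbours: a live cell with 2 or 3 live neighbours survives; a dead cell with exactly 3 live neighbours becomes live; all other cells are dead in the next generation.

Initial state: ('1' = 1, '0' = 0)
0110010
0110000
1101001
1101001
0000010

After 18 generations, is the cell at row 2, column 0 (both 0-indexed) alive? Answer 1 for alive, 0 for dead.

k=0  0110010
0110000
1101001
1101001
0000010
k=1  0110000
0001001
0001001
0100110
0000110
k=2  0011110
1001000
1011001
0001001
0111110
k=3  0000011
1000010
1111101
0000001
0100001
k=4  0000010
0011000
0111100
0001001
0000001
k=5  0000000
0100000
0100100
1001110
0000011
k=6  0000000
0000000
1111110
1001000
0000011
k=7  0000000
0111100
1111101
1001000
0000001
k=8  0011000
0000110
0000011
0001110
0000000
k=9  0001100
0001111
0001001
0000111
0010000
k=10  0010000
0010001
1001000
0001111
0000000
k=11  0000000
0111000
1011000
0001111
0001110
k=12  0000000
0101000
1000011
0000001
0001001
k=13  0010000
1000001
1000011
0000000
0000000
k=14  0000000
1100010
1000010
0000001
0000000
k=15  0000000
1100000
1100010
0000001
0000000
k=16  0000000
1100001
0100000
1000001
0000000
k=17  1000000
1100000
0100000
1000000
0000000
k=18  1100000
1100000
0100000
0000000
0000000

0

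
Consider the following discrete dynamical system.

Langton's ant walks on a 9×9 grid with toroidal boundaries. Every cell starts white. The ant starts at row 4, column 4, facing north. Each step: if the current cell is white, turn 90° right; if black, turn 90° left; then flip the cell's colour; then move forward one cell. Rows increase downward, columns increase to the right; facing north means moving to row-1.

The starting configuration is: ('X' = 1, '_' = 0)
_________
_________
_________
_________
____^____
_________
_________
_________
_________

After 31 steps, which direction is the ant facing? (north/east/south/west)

west

[0] _________
_________
_________
_________
____^____
_________
_________
_________
_________
[1] _________
_________
_________
_________
____X>___
_________
_________
_________
_________
[2] _________
_________
_________
_________
____XX___
_____v___
_________
_________
_________
[3] _________
_________
_________
_________
____XX___
____<X___
_________
_________
_________
[4] _________
_________
_________
_________
____^X___
____XX___
_________
_________
_________
[5] _________
_________
_________
_________
___<_X___
____XX___
_________
_________
_________
[6] _________
_________
_________
___^_____
___X_X___
____XX___
_________
_________
_________
[7] _________
_________
_________
___X>____
___X_X___
____XX___
_________
_________
_________
[8] _________
_________
_________
___XX____
___XvX___
____XX___
_________
_________
_________
[9] _________
_________
_________
___XX____
___<XX___
____XX___
_________
_________
_________
[10] _________
_________
_________
___XX____
____XX___
___vXX___
_________
_________
_________
[11] _________
_________
_________
___XX____
____XX___
__<XXX___
_________
_________
_________
[12] _________
_________
_________
___XX____
__^_XX___
__XXXX___
_________
_________
_________
[13] _________
_________
_________
___XX____
__X>XX___
__XXXX___
_________
_________
_________
[14] _________
_________
_________
___XX____
__XXXX___
__XvXX___
_________
_________
_________
[15] _________
_________
_________
___XX____
__XXXX___
__X_>X___
_________
_________
_________
[16] _________
_________
_________
___XX____
__XX^X___
__X__X___
_________
_________
_________
[17] _________
_________
_________
___XX____
__X<_X___
__X__X___
_________
_________
_________
[18] _________
_________
_________
___XX____
__X__X___
__Xv_X___
_________
_________
_________
[19] _________
_________
_________
___XX____
__X__X___
__<X_X___
_________
_________
_________
[20] _________
_________
_________
___XX____
__X__X___
___X_X___
__v______
_________
_________
[21] _________
_________
_________
___XX____
__X__X___
___X_X___
_<X______
_________
_________
[22] _________
_________
_________
___XX____
__X__X___
_^_X_X___
_XX______
_________
_________
[23] _________
_________
_________
___XX____
__X__X___
_X>X_X___
_XX______
_________
_________
[24] _________
_________
_________
___XX____
__X__X___
_XXX_X___
_Xv______
_________
_________
[25] _________
_________
_________
___XX____
__X__X___
_XXX_X___
_X_>_____
_________
_________
[26] _________
_________
_________
___XX____
__X__X___
_XXX_X___
_X_X_____
___v_____
_________
[27] _________
_________
_________
___XX____
__X__X___
_XXX_X___
_X_X_____
__<X_____
_________
[28] _________
_________
_________
___XX____
__X__X___
_XXX_X___
_X^X_____
__XX_____
_________
[29] _________
_________
_________
___XX____
__X__X___
_XXX_X___
_XX>_____
__XX_____
_________
[30] _________
_________
_________
___XX____
__X__X___
_XX^_X___
_XX______
__XX_____
_________
[31] _________
_________
_________
___XX____
__X__X___
_X<__X___
_XX______
__XX_____
_________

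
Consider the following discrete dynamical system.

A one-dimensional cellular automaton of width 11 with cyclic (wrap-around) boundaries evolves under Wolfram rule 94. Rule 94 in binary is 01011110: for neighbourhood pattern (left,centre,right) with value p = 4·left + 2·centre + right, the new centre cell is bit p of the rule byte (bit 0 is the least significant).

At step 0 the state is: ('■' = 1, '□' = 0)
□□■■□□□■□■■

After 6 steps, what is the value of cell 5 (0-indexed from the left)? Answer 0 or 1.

0

0) □□■■□□□■□■■
1) ■■■■■□■■□■■
2) □□□□■□■■□■□
3) □□□■■□■■□■■
4) ■□■■■□■■□■■
5) ■□■□■□■■□■□
6) ■□■□■□■■□■□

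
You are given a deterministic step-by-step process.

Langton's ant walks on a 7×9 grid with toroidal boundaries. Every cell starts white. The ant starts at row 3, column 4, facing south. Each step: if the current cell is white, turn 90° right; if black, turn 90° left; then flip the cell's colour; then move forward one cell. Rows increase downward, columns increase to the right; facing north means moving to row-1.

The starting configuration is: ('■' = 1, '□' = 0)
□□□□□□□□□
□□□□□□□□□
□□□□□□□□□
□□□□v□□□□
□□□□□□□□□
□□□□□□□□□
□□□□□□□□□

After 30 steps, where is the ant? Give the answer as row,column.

2,5

step 0: □□□□□□□□□
□□□□□□□□□
□□□□□□□□□
□□□□v□□□□
□□□□□□□□□
□□□□□□□□□
□□□□□□□□□
step 1: □□□□□□□□□
□□□□□□□□□
□□□□□□□□□
□□□<■□□□□
□□□□□□□□□
□□□□□□□□□
□□□□□□□□□
step 2: □□□□□□□□□
□□□□□□□□□
□□□^□□□□□
□□□■■□□□□
□□□□□□□□□
□□□□□□□□□
□□□□□□□□□
step 3: □□□□□□□□□
□□□□□□□□□
□□□■>□□□□
□□□■■□□□□
□□□□□□□□□
□□□□□□□□□
□□□□□□□□□
step 4: □□□□□□□□□
□□□□□□□□□
□□□■■□□□□
□□□■v□□□□
□□□□□□□□□
□□□□□□□□□
□□□□□□□□□
step 5: □□□□□□□□□
□□□□□□□□□
□□□■■□□□□
□□□■□>□□□
□□□□□□□□□
□□□□□□□□□
□□□□□□□□□
step 6: □□□□□□□□□
□□□□□□□□□
□□□■■□□□□
□□□■□■□□□
□□□□□v□□□
□□□□□□□□□
□□□□□□□□□
step 7: □□□□□□□□□
□□□□□□□□□
□□□■■□□□□
□□□■□■□□□
□□□□<■□□□
□□□□□□□□□
□□□□□□□□□
step 8: □□□□□□□□□
□□□□□□□□□
□□□■■□□□□
□□□■^■□□□
□□□□■■□□□
□□□□□□□□□
□□□□□□□□□
step 9: □□□□□□□□□
□□□□□□□□□
□□□■■□□□□
□□□■■>□□□
□□□□■■□□□
□□□□□□□□□
□□□□□□□□□
step 10: □□□□□□□□□
□□□□□□□□□
□□□■■^□□□
□□□■■□□□□
□□□□■■□□□
□□□□□□□□□
□□□□□□□□□
step 11: □□□□□□□□□
□□□□□□□□□
□□□■■■>□□
□□□■■□□□□
□□□□■■□□□
□□□□□□□□□
□□□□□□□□□
step 12: □□□□□□□□□
□□□□□□□□□
□□□■■■■□□
□□□■■□v□□
□□□□■■□□□
□□□□□□□□□
□□□□□□□□□
step 13: □□□□□□□□□
□□□□□□□□□
□□□■■■■□□
□□□■■<■□□
□□□□■■□□□
□□□□□□□□□
□□□□□□□□□
step 14: □□□□□□□□□
□□□□□□□□□
□□□■■^■□□
□□□■■■■□□
□□□□■■□□□
□□□□□□□□□
□□□□□□□□□
step 15: □□□□□□□□□
□□□□□□□□□
□□□■<□■□□
□□□■■■■□□
□□□□■■□□□
□□□□□□□□□
□□□□□□□□□
step 16: □□□□□□□□□
□□□□□□□□□
□□□■□□■□□
□□□■v■■□□
□□□□■■□□□
□□□□□□□□□
□□□□□□□□□
step 17: □□□□□□□□□
□□□□□□□□□
□□□■□□■□□
□□□■□>■□□
□□□□■■□□□
□□□□□□□□□
□□□□□□□□□
step 18: □□□□□□□□□
□□□□□□□□□
□□□■□^■□□
□□□■□□■□□
□□□□■■□□□
□□□□□□□□□
□□□□□□□□□
step 19: □□□□□□□□□
□□□□□□□□□
□□□■□■>□□
□□□■□□■□□
□□□□■■□□□
□□□□□□□□□
□□□□□□□□□
step 20: □□□□□□□□□
□□□□□□^□□
□□□■□■□□□
□□□■□□■□□
□□□□■■□□□
□□□□□□□□□
□□□□□□□□□
step 21: □□□□□□□□□
□□□□□□■>□
□□□■□■□□□
□□□■□□■□□
□□□□■■□□□
□□□□□□□□□
□□□□□□□□□
step 22: □□□□□□□□□
□□□□□□■■□
□□□■□■□v□
□□□■□□■□□
□□□□■■□□□
□□□□□□□□□
□□□□□□□□□
step 23: □□□□□□□□□
□□□□□□■■□
□□□■□■<■□
□□□■□□■□□
□□□□■■□□□
□□□□□□□□□
□□□□□□□□□
step 24: □□□□□□□□□
□□□□□□^■□
□□□■□■■■□
□□□■□□■□□
□□□□■■□□□
□□□□□□□□□
□□□□□□□□□
step 25: □□□□□□□□□
□□□□□<□■□
□□□■□■■■□
□□□■□□■□□
□□□□■■□□□
□□□□□□□□□
□□□□□□□□□
step 26: □□□□□^□□□
□□□□□■□■□
□□□■□■■■□
□□□■□□■□□
□□□□■■□□□
□□□□□□□□□
□□□□□□□□□
step 27: □□□□□■>□□
□□□□□■□■□
□□□■□■■■□
□□□■□□■□□
□□□□■■□□□
□□□□□□□□□
□□□□□□□□□
step 28: □□□□□■■□□
□□□□□■v■□
□□□■□■■■□
□□□■□□■□□
□□□□■■□□□
□□□□□□□□□
□□□□□□□□□
step 29: □□□□□■■□□
□□□□□<■■□
□□□■□■■■□
□□□■□□■□□
□□□□■■□□□
□□□□□□□□□
□□□□□□□□□
step 30: □□□□□■■□□
□□□□□□■■□
□□□■□v■■□
□□□■□□■□□
□□□□■■□□□
□□□□□□□□□
□□□□□□□□□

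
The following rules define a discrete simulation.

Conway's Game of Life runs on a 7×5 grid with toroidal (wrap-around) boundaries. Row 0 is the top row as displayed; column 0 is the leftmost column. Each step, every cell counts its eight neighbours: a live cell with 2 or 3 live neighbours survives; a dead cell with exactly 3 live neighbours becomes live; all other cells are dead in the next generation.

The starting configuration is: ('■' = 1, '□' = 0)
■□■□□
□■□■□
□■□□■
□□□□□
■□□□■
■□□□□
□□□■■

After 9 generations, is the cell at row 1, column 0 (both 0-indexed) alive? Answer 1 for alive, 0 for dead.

gen 0: ■□■□□
□■□■□
□■□□■
□□□□□
■□□□■
■□□□□
□□□■■
gen 1: ■■■□□
□■□■■
■□■□□
□□□□■
■□□□■
■□□■□
■■□■■
gen 2: □□□□□
□□□■■
■■■□□
□■□■■
■□□■□
□□■■□
□□□■□
gen 3: □□□■■
■■■■■
□■□□□
□□□■□
■■□□□
□□■■□
□□■■□
gen 4: □□□□□
□■□□□
□■□□□
■■■□□
□■□■■
□□□■■
□□□□□
gen 5: □□□□□
□□□□□
□□□□□
□□□■■
□■□□□
■□■■■
□□□□□
gen 6: □□□□□
□□□□□
□□□□□
□□□□□
□■□□□
■■■■■
□□□■■
gen 7: □□□□□
□□□□□
□□□□□
□□□□□
□■□■■
□■□□□
□■□□□
gen 8: □□□□□
□□□□□
□□□□□
□□□□□
■□■□□
□■□□□
□□□□□
gen 9: □□□□□
□□□□□
□□□□□
□□□□□
□■□□□
□■□□□
□□□□□

0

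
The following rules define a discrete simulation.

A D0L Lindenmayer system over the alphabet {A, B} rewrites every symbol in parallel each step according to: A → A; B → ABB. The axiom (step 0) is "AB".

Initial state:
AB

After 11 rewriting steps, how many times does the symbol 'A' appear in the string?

0) AB
1) AABB
2) AAABBABB
3) AAAABBABBAABBABB
4) AAAAABBABBAABBABBAAABBABBAABBABB
5) AAAAAABBABBAABBABBAAABBABBAABBABBAAAABBABBAABBABBAAABBABBAABBABB
6) AAAAAAABBABBAABBABBAAABBABBAABBABBAAAABBABBAABBABBAAABBABB…BBABBAABBABBAAABBABBAABBABBAAAABBABBAABBABBAAABBABBAABBABB  (len 128)
7) AAAAAAAABBABBAABBABBAAABBABBAABBABBAAAABBABBAABBABBAAABBAB…BBABBAABBABBAAABBABBAABBABBAAAABBABBAABBABBAAABBABBAABBABB  (len 256)
8) AAAAAAAAABBABBAABBABBAAABBABBAABBABBAAAABBABBAABBABBAAABBA…BBABBAABBABBAAABBABBAABBABBAAAABBABBAABBABBAAABBABBAABBABB  (len 512)
9) AAAAAAAAAABBABBAABBABBAAABBABBAABBABBAAAABBABBAABBABBAAABB…BBABBAABBABBAAABBABBAABBABBAAAABBABBAABBABBAAABBABBAABBABB  (len 1024)
10) AAAAAAAAAAABBABBAABBABBAAABBABBAABBABBAAAABBABBAABBABBAAAB…BBABBAABBABBAAABBABBAABBABBAAAABBABBAABBABBAAABBABBAABBABB  (len 2048)
11) AAAAAAAAAAAABBABBAABBABBAAABBABBAABBABBAAAABBABBAABBABBAAA…BBABBAABBABBAAABBABBAABBABBAAAABBABBAABBABBAAABBABBAABBABB  (len 4096)

2048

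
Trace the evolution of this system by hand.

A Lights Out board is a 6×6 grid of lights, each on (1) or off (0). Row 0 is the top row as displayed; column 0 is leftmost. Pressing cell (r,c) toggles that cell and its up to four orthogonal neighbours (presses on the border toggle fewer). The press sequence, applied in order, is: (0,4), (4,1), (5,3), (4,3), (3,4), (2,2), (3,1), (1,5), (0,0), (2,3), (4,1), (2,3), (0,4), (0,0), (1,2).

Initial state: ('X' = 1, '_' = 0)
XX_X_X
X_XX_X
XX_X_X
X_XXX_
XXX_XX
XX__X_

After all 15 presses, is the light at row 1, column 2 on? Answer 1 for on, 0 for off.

1

gen 0: XX_X_X
X_XX_X
XX_X_X
X_XXX_
XXX_XX
XX__X_
gen 1: XX__X_
X_XXXX
XX_X_X
X_XXX_
XXX_XX
XX__X_
gen 2: XX__X_
X_XXXX
XX_X_X
XXXXX_
____XX
X___X_
gen 3: XX__X_
X_XXXX
XX_X_X
XXXXX_
___XXX
X_XX__
gen 4: XX__X_
X_XXXX
XX_X_X
XXX_X_
__X__X
X_X___
gen 5: XX__X_
X_XXXX
XX_XXX
XXXX_X
__X_XX
X_X___
gen 6: XX__X_
X__XXX
X_X_XX
XX_X_X
__X_XX
X_X___
gen 7: XX__X_
X__XXX
XXX_XX
__XX_X
_XX_XX
X_X___
gen 8: XX__XX
X__X__
XXX_X_
__XX_X
_XX_XX
X_X___
gen 9: ____XX
___X__
XXX_X_
__XX_X
_XX_XX
X_X___
gen 10: ____XX
______
XX_X__
__X__X
_XX_XX
X_X___
gen 11: ____XX
______
XX_X__
_XX__X
X___XX
XXX___
gen 12: ____XX
___X__
XXX_X_
_XXX_X
X___XX
XXX___
gen 13: ___X__
___XX_
XXX_X_
_XXX_X
X___XX
XXX___
gen 14: XX_X__
X__XX_
XXX_X_
_XXX_X
X___XX
XXX___
gen 15: XXXX__
XXX_X_
XX__X_
_XXX_X
X___XX
XXX___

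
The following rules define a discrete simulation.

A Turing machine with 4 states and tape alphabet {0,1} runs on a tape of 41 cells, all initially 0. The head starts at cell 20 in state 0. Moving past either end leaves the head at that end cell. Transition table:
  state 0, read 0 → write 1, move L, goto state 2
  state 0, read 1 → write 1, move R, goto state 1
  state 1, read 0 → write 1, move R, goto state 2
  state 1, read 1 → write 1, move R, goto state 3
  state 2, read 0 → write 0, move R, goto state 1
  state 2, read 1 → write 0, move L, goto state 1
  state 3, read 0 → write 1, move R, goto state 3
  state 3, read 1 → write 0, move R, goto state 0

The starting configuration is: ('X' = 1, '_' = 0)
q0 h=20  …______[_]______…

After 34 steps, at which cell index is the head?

40

gen 0: q0 h=20  …______[_]______…
gen 1: q2 h=19  …______[_]X_____…
gen 2: q1 h=20  …______[X]______…
gen 3: q3 h=21  …_____X[_]______…
gen 4: q3 h=22  …____XX[_]______…
gen 5: q3 h=23  …___XXX[_]______…
gen 6: q3 h=24  …__XXXX[_]______…
gen 7: q3 h=25  …_XXXXX[_]______…
gen 8: q3 h=26  …XXXXXX[_]______…
gen 9: q3 h=27  …XXXXXX[_]______…
gen 10: q3 h=28  …XXXXXX[_]______…
gen 11: q3 h=29  …XXXXXX[_]______…
gen 12: q3 h=30  …XXXXXX[_]______…
gen 13: q3 h=31  …XXXXXX[_]______…
gen 14: q3 h=32  …XXXXXX[_]______…
gen 15: q3 h=33  …XXXXXX[_]______…
gen 16: q3 h=34  …XXXXXX[_]______|
gen 17: q3 h=35  …XXXXXX[_]_____|
gen 18: q3 h=36  …XXXXXX[_]____|
gen 19: q3 h=37  …XXXXXX[_]___|
gen 20: q3 h=38  …XXXXXX[_]__|
gen 21: q3 h=39  …XXXXXX[_]_|
gen 22: q3 h=40  …XXXXXX[_]|
gen 23: q3 h=40  …XXXXXX[X]|
gen 24: q0 h=40  …XXXXXX[_]|
gen 25: q2 h=39  …XXXXXX[X]X|
gen 26: q1 h=38  …XXXXXX[X]_X|
gen 27: q3 h=39  …XXXXXX[_]X|
gen 28: q3 h=40  …XXXXXX[X]|
gen 29: q0 h=40  …XXXXXX[_]|
gen 30: q2 h=39  …XXXXXX[X]X|
gen 31: q1 h=38  …XXXXXX[X]_X|
gen 32: q3 h=39  …XXXXXX[_]X|
gen 33: q3 h=40  …XXXXXX[X]|
gen 34: q0 h=40  …XXXXXX[_]|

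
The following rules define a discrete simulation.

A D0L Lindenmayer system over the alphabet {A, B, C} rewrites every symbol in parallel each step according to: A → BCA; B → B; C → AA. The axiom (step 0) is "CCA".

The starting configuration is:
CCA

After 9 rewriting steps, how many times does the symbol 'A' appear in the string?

k=0  CCA
k=1  AAAABCA
k=2  BCABCABCABCABAABCA
k=3  BAABCABAABCABAABCABAABCABBCABCABAABCA
k=4  BBCABCABAABCABBCABCABAABCABBCABCABAABCABBCABCABAABCABBAABCABAABCABBCABCABAABCA
k=5  BBAABCABAABCABBCABCABAABCABBAABCABAABCABBCABCABAABCABBAABC…AABCABBBCABCABAABCABBCABCABAABCABBAABCABAABCABBCABCABAABCA  (len 157)
k=6  BBBCABCABAABCABBCABCABAABCABBAABCABAABCABBCABCABAABCABBBCA…AABCABBBCABCABAABCABBCABCABAABCABBAABCABAABCABBCABCABAABCA  (len 318)
k=7  BBBAABCABAABCABBCABCABAABCABBAABCABAABCABBCABCABAABCABBBCA…AABCABBBCABCABAABCABBCABCABAABCABBAABCABAABCABBCABCABAABCA  (len 637)
k=8  BBBBCABCABAABCABBCABCABAABCABBAABCABAABCABBCABCABAABCABBBC…AABCABBBCABCABAABCABBCABCABAABCABBAABCABAABCABBCABCABAABCA  (len 1278)
k=9  BBBBAABCABAABCABBCABCABAABCABBAABCABAABCABBCABCABAABCABBBC…AABCABBBCABCABAABCABBCABCABAABCABBAABCABAABCABBCABCABAABCA  (len 2557)

1025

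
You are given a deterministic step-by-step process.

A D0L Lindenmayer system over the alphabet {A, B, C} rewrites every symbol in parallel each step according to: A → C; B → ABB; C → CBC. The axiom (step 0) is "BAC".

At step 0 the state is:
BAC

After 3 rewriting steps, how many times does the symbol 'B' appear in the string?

25

[0] BAC
[1] ABBCCBC
[2] CABBABBCBCCBCABBCBC
[3] CBCCABBABBCABBABBCBCABBCBCCBCABBCBCCABBABBCBCABBCBC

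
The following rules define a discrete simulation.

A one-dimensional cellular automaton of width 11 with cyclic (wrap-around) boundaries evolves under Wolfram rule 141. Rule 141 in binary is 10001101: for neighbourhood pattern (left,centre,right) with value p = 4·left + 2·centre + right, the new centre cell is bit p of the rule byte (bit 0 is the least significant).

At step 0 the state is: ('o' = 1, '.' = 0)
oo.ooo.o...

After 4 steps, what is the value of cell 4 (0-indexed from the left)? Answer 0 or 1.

k=0  oo.ooo.o...
k=1  o..oo..o.o.
k=2  o..o...o.o.
k=3  o..o.o.o.o.
k=4  o..o.o.o.o.

0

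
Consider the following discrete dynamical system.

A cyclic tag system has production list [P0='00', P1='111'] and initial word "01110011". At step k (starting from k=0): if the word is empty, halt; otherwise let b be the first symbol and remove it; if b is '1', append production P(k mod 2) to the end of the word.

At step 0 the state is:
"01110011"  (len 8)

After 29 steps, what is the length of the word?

24

t=0: "01110011"  (len 8)
t=1: "1110011"  (len 7)
t=2: "110011111"  (len 9)
t=3: "1001111100"  (len 10)
t=4: "001111100111"  (len 12)
t=5: "01111100111"  (len 11)
t=6: "1111100111"  (len 10)
t=7: "11110011100"  (len 11)
t=8: "1110011100111"  (len 13)
t=9: "11001110011100"  (len 14)
t=10: "1001110011100111"  (len 16)
t=11: "00111001110011100"  (len 17)
t=12: "0111001110011100"  (len 16)
t=13: "111001110011100"  (len 15)
t=14: "11001110011100111"  (len 17)
t=15: "100111001110011100"  (len 18)
t=16: "00111001110011100111"  (len 20)
t=17: "0111001110011100111"  (len 19)
t=18: "111001110011100111"  (len 18)
t=19: "1100111001110011100"  (len 19)
t=20: "100111001110011100111"  (len 21)
t=21: "0011100111001110011100"  (len 22)
t=22: "011100111001110011100"  (len 21)
t=23: "11100111001110011100"  (len 20)
t=24: "1100111001110011100111"  (len 22)
t=25: "10011100111001110011100"  (len 23)
t=26: "0011100111001110011100111"  (len 25)
t=27: "011100111001110011100111"  (len 24)
t=28: "11100111001110011100111"  (len 23)
t=29: "110011100111001110011100"  (len 24)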